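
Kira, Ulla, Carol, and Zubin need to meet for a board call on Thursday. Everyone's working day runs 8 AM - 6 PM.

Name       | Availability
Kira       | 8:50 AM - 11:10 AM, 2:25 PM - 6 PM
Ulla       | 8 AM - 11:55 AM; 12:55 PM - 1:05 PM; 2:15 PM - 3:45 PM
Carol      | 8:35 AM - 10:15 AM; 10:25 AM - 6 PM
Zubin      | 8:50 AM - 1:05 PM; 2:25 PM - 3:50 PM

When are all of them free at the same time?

Kira ∩ Ulla: 08:50-11:10, 14:25-15:45.
Kira ∩ Ulla ∩ Carol: 08:50-10:15, 10:25-11:10, 14:25-15:45.
Kira ∩ Ulla ∩ Carol ∩ Zubin: 08:50-10:15, 10:25-11:10, 14:25-15:45.
Those are the intersection windows.

08:50-10:15, 10:25-11:10, 14:25-15:45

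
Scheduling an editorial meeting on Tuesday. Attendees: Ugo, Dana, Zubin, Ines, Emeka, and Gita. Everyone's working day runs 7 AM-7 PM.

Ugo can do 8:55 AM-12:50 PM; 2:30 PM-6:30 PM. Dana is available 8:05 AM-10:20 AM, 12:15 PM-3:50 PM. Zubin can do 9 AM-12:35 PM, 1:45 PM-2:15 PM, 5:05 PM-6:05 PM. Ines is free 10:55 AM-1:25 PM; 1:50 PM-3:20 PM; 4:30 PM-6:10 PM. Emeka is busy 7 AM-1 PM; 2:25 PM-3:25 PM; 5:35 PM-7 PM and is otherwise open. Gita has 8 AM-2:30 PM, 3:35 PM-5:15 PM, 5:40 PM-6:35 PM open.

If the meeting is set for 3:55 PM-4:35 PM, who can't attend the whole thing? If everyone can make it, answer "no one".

Ugo free: 08:55-12:50, 14:30-18:30.
Dana free: 08:05-10:20, 12:15-15:50.
Zubin free: 09:00-12:35, 13:45-14:15, 17:05-18:05.
Ines free: 10:55-13:25, 13:50-15:20, 16:30-18:10.
Emeka free: 13:00-14:25, 15:25-17:35 (invert busy blocks within the working day).
Gita free: 08:00-14:30, 15:35-17:15, 17:40-18:35.
Ugo: free for 15:55-16:35. Dana: not fully free for 15:55-16:35. Zubin: not fully free for 15:55-16:35. Ines: not fully free for 15:55-16:35. Emeka: free for 15:55-16:35. Gita: free for 15:55-16:35.

Dana, Ines, Zubin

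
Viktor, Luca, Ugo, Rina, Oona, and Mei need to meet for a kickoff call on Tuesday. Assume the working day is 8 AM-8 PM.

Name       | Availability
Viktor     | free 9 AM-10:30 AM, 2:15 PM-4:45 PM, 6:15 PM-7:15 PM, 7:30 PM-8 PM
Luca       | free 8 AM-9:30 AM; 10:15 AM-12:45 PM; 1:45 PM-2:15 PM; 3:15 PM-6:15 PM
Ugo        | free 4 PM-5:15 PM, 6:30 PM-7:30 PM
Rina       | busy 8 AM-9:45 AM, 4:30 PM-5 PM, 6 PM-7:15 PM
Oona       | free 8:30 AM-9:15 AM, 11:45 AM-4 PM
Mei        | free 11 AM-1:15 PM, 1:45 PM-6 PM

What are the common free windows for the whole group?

none

Viktor free: 09:00-10:30, 14:15-16:45, 18:15-19:15, 19:30-20:00.
Luca free: 08:00-09:30, 10:15-12:45, 13:45-14:15, 15:15-18:15.
Ugo free: 16:00-17:15, 18:30-19:30.
Rina free: 09:45-16:30, 17:00-18:00, 19:15-20:00 (invert busy blocks within the working day).
Oona free: 08:30-09:15, 11:45-16:00.
Mei free: 11:00-13:15, 13:45-18:00.
Viktor ∩ Luca: 09:00-09:30, 10:15-10:30, 15:15-16:45.
Viktor ∩ Luca ∩ Ugo: 16:00-16:45.
Viktor ∩ Luca ∩ Ugo ∩ Rina: 16:00-16:30.
Viktor ∩ Luca ∩ Ugo ∩ Rina ∩ Oona: ∅.
Viktor ∩ Luca ∩ Ugo ∩ Rina ∩ Oona ∩ Mei: ∅.
There is no time when everyone is free.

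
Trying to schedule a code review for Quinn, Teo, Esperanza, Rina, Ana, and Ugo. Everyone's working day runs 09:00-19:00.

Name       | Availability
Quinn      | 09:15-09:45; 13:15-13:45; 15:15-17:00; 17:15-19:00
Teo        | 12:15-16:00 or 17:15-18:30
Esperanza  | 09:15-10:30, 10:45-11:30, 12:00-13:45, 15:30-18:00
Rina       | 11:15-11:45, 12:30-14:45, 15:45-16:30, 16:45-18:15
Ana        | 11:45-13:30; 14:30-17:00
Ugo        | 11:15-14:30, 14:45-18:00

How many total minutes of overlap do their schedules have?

Quinn ∩ Teo: 13:15-13:45, 15:15-16:00, 17:15-18:30.
Quinn ∩ Teo ∩ Esperanza: 13:15-13:45, 15:30-16:00, 17:15-18:00.
Quinn ∩ Teo ∩ Esperanza ∩ Rina: 13:15-13:45, 15:45-16:00, 17:15-18:00.
Quinn ∩ Teo ∩ Esperanza ∩ Rina ∩ Ana: 13:15-13:30, 15:45-16:00.
Quinn ∩ Teo ∩ Esperanza ∩ Rina ∩ Ana ∩ Ugo: 13:15-13:30, 15:45-16:00.
Summing the common windows: 15 + 15 = 30 minutes.

30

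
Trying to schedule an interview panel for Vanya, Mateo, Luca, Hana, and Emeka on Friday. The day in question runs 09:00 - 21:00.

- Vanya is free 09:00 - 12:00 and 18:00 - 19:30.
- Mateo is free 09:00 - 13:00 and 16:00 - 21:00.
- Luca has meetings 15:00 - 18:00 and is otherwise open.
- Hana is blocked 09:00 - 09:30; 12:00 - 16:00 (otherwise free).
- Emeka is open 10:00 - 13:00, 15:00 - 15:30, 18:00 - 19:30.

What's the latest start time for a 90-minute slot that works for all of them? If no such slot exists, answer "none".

18:00

Vanya free: 09:00-12:00, 18:00-19:30.
Mateo free: 09:00-13:00, 16:00-21:00.
Luca free: 09:00-15:00, 18:00-21:00 (invert busy blocks within the working day).
Hana free: 09:30-12:00, 16:00-21:00 (invert busy blocks within the working day).
Emeka free: 10:00-13:00, 15:00-15:30, 18:00-19:30.
Vanya ∩ Mateo: 09:00-12:00, 18:00-19:30.
Vanya ∩ Mateo ∩ Luca: 09:00-12:00, 18:00-19:30.
Vanya ∩ Mateo ∩ Luca ∩ Hana: 09:30-12:00, 18:00-19:30.
Vanya ∩ Mateo ∩ Luca ∩ Hana ∩ Emeka: 10:00-12:00, 18:00-19:30.
The last common window of at least 90 minutes is 18:00-19:30; a 90-minute meeting can start as late as 18:00 and still end by 19:30.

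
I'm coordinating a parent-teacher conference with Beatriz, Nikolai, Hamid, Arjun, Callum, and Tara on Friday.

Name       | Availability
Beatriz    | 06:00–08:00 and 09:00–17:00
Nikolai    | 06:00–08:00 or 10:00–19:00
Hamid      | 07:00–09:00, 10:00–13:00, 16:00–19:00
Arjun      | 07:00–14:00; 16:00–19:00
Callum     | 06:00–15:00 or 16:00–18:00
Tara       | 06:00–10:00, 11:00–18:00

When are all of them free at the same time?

07:00-08:00, 11:00-13:00, 16:00-17:00

Beatriz ∩ Nikolai: 06:00-08:00, 10:00-17:00.
Beatriz ∩ Nikolai ∩ Hamid: 07:00-08:00, 10:00-13:00, 16:00-17:00.
Beatriz ∩ Nikolai ∩ Hamid ∩ Arjun: 07:00-08:00, 10:00-13:00, 16:00-17:00.
Beatriz ∩ Nikolai ∩ Hamid ∩ Arjun ∩ Callum: 07:00-08:00, 10:00-13:00, 16:00-17:00.
Beatriz ∩ Nikolai ∩ Hamid ∩ Arjun ∩ Callum ∩ Tara: 07:00-08:00, 11:00-13:00, 16:00-17:00.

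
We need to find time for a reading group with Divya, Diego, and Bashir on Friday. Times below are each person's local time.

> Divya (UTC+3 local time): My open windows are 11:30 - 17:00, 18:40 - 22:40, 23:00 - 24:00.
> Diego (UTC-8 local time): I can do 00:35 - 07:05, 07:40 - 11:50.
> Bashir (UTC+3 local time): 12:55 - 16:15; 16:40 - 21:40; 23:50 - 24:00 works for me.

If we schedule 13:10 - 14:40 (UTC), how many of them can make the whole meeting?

1

Divya in UTC: 08:30-14:00, 15:40-19:40, 20:00-21:00 (subtract 3h to convert from UTC+3).
Diego in UTC: 08:35-15:05, 15:40-19:50 (add 8h to convert from UTC-8).
Bashir in UTC: 09:55-13:15, 13:40-18:40, 20:50-21:00 (subtract 3h to convert from UTC+3).
Diego can make the full 13:10-14:40 slot — that's 1.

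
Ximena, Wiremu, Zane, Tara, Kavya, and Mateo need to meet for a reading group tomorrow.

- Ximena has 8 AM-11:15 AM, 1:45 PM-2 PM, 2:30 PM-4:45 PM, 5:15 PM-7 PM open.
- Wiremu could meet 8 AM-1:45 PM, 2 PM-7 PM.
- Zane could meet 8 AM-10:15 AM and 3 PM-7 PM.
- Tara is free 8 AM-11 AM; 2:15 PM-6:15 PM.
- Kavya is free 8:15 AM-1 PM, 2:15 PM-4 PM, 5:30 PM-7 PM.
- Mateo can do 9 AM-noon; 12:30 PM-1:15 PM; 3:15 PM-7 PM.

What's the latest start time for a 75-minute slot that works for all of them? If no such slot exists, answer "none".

Ximena ∩ Wiremu: 08:00-11:15, 14:30-16:45, 17:15-19:00.
Ximena ∩ Wiremu ∩ Zane: 08:00-10:15, 15:00-16:45, 17:15-19:00.
Ximena ∩ Wiremu ∩ Zane ∩ Tara: 08:00-10:15, 15:00-16:45, 17:15-18:15.
Ximena ∩ Wiremu ∩ Zane ∩ Tara ∩ Kavya: 08:15-10:15, 15:00-16:00, 17:30-18:15.
Ximena ∩ Wiremu ∩ Zane ∩ Tara ∩ Kavya ∩ Mateo: 09:00-10:15, 15:15-16:00, 17:30-18:15.
The last common window of at least 75 minutes is 09:00-10:15; a 75-minute meeting can start as late as 09:00 and still end by 10:15.

09:00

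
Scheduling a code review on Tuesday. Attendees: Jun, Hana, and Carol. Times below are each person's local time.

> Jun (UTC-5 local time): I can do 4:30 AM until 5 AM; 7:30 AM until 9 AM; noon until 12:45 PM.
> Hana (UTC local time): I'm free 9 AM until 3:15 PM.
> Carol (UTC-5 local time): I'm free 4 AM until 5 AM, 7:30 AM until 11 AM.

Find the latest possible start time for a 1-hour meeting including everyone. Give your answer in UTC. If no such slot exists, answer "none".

Jun in UTC: 09:30-10:00, 12:30-14:00, 17:00-17:45 (add 5h to convert from UTC-5).
Hana in UTC: 09:00-15:15.
Carol in UTC: 09:00-10:00, 12:30-16:00 (add 5h to convert from UTC-5).
Jun ∩ Hana: 09:30-10:00, 12:30-14:00.
Jun ∩ Hana ∩ Carol: 09:30-10:00, 12:30-14:00.
So the common availability across everyone is 09:30-10:00, 12:30-14:00.
The last common window of at least 60 minutes is 12:30-14:00; a 60-minute meeting can start as late as 13:00 and still end by 14:00.

13:00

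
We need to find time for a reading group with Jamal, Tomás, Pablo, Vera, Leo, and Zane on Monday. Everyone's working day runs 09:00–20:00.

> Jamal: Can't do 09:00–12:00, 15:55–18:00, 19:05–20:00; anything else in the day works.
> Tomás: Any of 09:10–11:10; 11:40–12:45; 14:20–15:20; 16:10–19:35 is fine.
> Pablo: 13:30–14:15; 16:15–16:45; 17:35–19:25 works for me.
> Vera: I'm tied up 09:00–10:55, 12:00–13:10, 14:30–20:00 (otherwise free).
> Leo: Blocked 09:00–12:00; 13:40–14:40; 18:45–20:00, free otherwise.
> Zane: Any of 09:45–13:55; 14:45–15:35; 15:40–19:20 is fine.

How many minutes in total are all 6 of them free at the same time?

0

Jamal free: 12:00-15:55, 18:00-19:05 (invert busy blocks within the working day).
Tomás free: 09:10-11:10, 11:40-12:45, 14:20-15:20, 16:10-19:35.
Pablo free: 13:30-14:15, 16:15-16:45, 17:35-19:25.
Vera free: 10:55-12:00, 13:10-14:30 (invert busy blocks within the working day).
Leo free: 12:00-13:40, 14:40-18:45 (invert busy blocks within the working day).
Zane free: 09:45-13:55, 14:45-15:35, 15:40-19:20.
Jamal ∩ Tomás: 12:00-12:45, 14:20-15:20, 18:00-19:05.
Jamal ∩ Tomás ∩ Pablo: 18:00-19:05.
Jamal ∩ Tomás ∩ Pablo ∩ Vera: ∅.
Jamal ∩ Tomás ∩ Pablo ∩ Vera ∩ Leo: ∅.
Jamal ∩ Tomás ∩ Pablo ∩ Vera ∩ Leo ∩ Zane: ∅.
There is no time when everyone is free.
There is no common window, so the total is 0 minutes.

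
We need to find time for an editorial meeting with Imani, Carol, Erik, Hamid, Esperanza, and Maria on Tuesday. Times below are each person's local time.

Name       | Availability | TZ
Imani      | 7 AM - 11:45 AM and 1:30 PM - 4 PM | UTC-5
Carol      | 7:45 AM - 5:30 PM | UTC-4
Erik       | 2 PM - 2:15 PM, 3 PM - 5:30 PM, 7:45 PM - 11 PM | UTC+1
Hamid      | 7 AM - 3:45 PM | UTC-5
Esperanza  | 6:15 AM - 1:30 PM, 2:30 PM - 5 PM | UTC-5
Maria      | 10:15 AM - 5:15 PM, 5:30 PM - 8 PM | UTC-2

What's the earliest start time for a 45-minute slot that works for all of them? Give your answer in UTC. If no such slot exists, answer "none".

14:00

Imani in UTC: 12:00-16:45, 18:30-21:00 (add 5h to convert from UTC-5).
Carol in UTC: 11:45-21:30 (add 4h to convert from UTC-4).
Erik in UTC: 13:00-13:15, 14:00-16:30, 18:45-22:00 (subtract 1h to convert from UTC+1).
Hamid in UTC: 12:00-20:45 (add 5h to convert from UTC-5).
Esperanza in UTC: 11:15-18:30, 19:30-22:00 (add 5h to convert from UTC-5).
Maria in UTC: 12:15-19:15, 19:30-22:00 (add 2h to convert from UTC-2).
Imani ∩ Carol: 12:00-16:45, 18:30-21:00.
Imani ∩ Carol ∩ Erik: 13:00-13:15, 14:00-16:30, 18:45-21:00.
Imani ∩ Carol ∩ Erik ∩ Hamid: 13:00-13:15, 14:00-16:30, 18:45-20:45.
Imani ∩ Carol ∩ Erik ∩ Hamid ∩ Esperanza: 13:00-13:15, 14:00-16:30, 19:30-20:45.
Imani ∩ Carol ∩ Erik ∩ Hamid ∩ Esperanza ∩ Maria: 13:00-13:15, 14:00-16:30, 19:30-20:45.
The first common window of at least 45 minutes is 14:00-16:30, so the earliest start is 14:00.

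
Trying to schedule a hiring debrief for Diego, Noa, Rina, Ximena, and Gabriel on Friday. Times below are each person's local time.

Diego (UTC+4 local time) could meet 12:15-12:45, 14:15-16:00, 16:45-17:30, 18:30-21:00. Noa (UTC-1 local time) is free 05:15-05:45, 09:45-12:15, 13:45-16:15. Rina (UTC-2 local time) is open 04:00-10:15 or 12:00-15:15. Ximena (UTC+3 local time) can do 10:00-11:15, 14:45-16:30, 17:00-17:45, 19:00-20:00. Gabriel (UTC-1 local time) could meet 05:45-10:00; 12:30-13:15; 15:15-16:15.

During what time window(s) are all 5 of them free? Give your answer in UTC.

16:15-17:00

Diego in UTC: 08:15-08:45, 10:15-12:00, 12:45-13:30, 14:30-17:00 (subtract 4h to convert from UTC+4).
Noa in UTC: 06:15-06:45, 10:45-13:15, 14:45-17:15 (add 1h to convert from UTC-1).
Rina in UTC: 06:00-12:15, 14:00-17:15 (add 2h to convert from UTC-2).
Ximena in UTC: 07:00-08:15, 11:45-13:30, 14:00-14:45, 16:00-17:00 (subtract 3h to convert from UTC+3).
Gabriel in UTC: 06:45-11:00, 13:30-14:15, 16:15-17:15 (add 1h to convert from UTC-1).
Diego ∩ Noa: 10:45-12:00, 12:45-13:15, 14:45-17:00.
Diego ∩ Noa ∩ Rina: 10:45-12:00, 14:45-17:00.
Diego ∩ Noa ∩ Rina ∩ Ximena: 11:45-12:00, 16:00-17:00.
Diego ∩ Noa ∩ Rina ∩ Ximena ∩ Gabriel: 16:15-17:00.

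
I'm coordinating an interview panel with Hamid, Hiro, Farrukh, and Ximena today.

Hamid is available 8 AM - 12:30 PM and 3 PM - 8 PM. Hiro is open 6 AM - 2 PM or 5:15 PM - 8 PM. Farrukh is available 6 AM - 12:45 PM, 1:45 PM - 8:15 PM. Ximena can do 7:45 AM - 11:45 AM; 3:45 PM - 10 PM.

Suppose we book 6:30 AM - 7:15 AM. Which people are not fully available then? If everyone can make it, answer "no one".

Hamid, Ximena

Hamid: not fully free for 06:30-07:15. Hiro: free for 06:30-07:15. Farrukh: free for 06:30-07:15. Ximena: not fully free for 06:30-07:15.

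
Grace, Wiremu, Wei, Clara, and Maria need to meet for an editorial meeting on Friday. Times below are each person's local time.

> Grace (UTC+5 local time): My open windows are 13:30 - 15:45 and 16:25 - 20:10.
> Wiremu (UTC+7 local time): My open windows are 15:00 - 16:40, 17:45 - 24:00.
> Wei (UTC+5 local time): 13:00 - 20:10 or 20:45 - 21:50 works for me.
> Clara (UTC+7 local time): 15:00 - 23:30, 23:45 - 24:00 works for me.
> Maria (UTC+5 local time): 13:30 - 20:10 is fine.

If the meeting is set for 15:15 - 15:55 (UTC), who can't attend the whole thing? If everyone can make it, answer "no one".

Grace in UTC: 08:30-10:45, 11:25-15:10 (subtract 5h to convert from UTC+5).
Wiremu in UTC: 08:00-09:40, 10:45-17:00 (subtract 7h to convert from UTC+7).
Wei in UTC: 08:00-15:10, 15:45-16:50 (subtract 5h to convert from UTC+5).
Clara in UTC: 08:00-16:30, 16:45-17:00 (subtract 7h to convert from UTC+7).
Maria in UTC: 08:30-15:10 (subtract 5h to convert from UTC+5).
Grace: not fully free for 15:15-15:55. Wiremu: free for 15:15-15:55. Wei: not fully free for 15:15-15:55. Clara: free for 15:15-15:55. Maria: not fully free for 15:15-15:55.

Grace, Maria, Wei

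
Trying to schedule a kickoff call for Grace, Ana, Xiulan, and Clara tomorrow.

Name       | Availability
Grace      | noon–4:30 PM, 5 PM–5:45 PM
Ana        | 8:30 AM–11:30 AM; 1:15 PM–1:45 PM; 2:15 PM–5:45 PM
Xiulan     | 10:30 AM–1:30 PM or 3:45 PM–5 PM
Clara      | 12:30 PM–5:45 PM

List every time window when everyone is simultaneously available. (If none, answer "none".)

Grace ∩ Ana: 13:15-13:45, 14:15-16:30, 17:00-17:45.
Grace ∩ Ana ∩ Xiulan: 13:15-13:30, 15:45-16:30.
Grace ∩ Ana ∩ Xiulan ∩ Clara: 13:15-13:30, 15:45-16:30.

13:15-13:30, 15:45-16:30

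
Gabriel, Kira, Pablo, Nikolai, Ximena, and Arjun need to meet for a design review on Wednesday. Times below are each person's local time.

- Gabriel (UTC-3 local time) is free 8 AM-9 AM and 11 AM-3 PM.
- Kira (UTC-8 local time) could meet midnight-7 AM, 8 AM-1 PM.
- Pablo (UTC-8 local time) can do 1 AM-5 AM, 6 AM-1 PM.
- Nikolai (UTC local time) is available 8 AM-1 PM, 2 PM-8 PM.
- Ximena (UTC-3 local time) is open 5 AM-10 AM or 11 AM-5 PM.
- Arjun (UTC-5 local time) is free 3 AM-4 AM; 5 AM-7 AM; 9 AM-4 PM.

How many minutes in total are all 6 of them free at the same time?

Gabriel in UTC: 11:00-12:00, 14:00-18:00 (add 3h to convert from UTC-3).
Kira in UTC: 08:00-15:00, 16:00-21:00 (add 8h to convert from UTC-8).
Pablo in UTC: 09:00-13:00, 14:00-21:00 (add 8h to convert from UTC-8).
Nikolai in UTC: 08:00-13:00, 14:00-20:00.
Ximena in UTC: 08:00-13:00, 14:00-20:00 (add 3h to convert from UTC-3).
Arjun in UTC: 08:00-09:00, 10:00-12:00, 14:00-21:00 (add 5h to convert from UTC-5).
Gabriel ∩ Kira: 11:00-12:00, 14:00-15:00, 16:00-18:00.
Gabriel ∩ Kira ∩ Pablo: 11:00-12:00, 14:00-15:00, 16:00-18:00.
Gabriel ∩ Kira ∩ Pablo ∩ Nikolai: 11:00-12:00, 14:00-15:00, 16:00-18:00.
Gabriel ∩ Kira ∩ Pablo ∩ Nikolai ∩ Ximena: 11:00-12:00, 14:00-15:00, 16:00-18:00.
Gabriel ∩ Kira ∩ Pablo ∩ Nikolai ∩ Ximena ∩ Arjun: 11:00-12:00, 14:00-15:00, 16:00-18:00.
Summing the common windows: 60 + 60 + 120 = 240 minutes.

240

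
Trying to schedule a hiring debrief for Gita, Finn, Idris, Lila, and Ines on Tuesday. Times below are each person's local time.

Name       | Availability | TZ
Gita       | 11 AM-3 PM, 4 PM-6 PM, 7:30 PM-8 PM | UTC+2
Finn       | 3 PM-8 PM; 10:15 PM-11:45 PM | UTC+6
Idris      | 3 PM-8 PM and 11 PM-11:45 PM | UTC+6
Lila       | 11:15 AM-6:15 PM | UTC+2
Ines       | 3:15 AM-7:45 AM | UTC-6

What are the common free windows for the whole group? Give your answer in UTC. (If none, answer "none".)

09:15-13:00

Gita in UTC: 09:00-13:00, 14:00-16:00, 17:30-18:00 (subtract 2h to convert from UTC+2).
Finn in UTC: 09:00-14:00, 16:15-17:45 (subtract 6h to convert from UTC+6).
Idris in UTC: 09:00-14:00, 17:00-17:45 (subtract 6h to convert from UTC+6).
Lila in UTC: 09:15-16:15 (subtract 2h to convert from UTC+2).
Ines in UTC: 09:15-13:45 (add 6h to convert from UTC-6).
Gita ∩ Finn: 09:00-13:00, 17:30-17:45.
Gita ∩ Finn ∩ Idris: 09:00-13:00, 17:30-17:45.
Gita ∩ Finn ∩ Idris ∩ Lila: 09:15-13:00.
Gita ∩ Finn ∩ Idris ∩ Lila ∩ Ines: 09:15-13:00.
Those are the intersection windows.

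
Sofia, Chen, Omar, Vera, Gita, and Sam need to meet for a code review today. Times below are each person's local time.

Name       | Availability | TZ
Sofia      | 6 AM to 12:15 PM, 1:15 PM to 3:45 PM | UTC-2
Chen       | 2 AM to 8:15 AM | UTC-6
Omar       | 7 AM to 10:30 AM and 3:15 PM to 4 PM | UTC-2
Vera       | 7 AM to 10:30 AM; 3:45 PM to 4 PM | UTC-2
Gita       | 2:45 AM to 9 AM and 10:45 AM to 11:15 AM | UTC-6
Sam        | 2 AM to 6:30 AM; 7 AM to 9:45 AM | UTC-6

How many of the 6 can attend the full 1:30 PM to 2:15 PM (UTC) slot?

4

Sofia in UTC: 08:00-14:15, 15:15-17:45 (add 2h to convert from UTC-2).
Chen in UTC: 08:00-14:15 (add 6h to convert from UTC-6).
Omar in UTC: 09:00-12:30, 17:15-18:00 (add 2h to convert from UTC-2).
Vera in UTC: 09:00-12:30, 17:45-18:00 (add 2h to convert from UTC-2).
Gita in UTC: 08:45-15:00, 16:45-17:15 (add 6h to convert from UTC-6).
Sam in UTC: 08:00-12:30, 13:00-15:45 (add 6h to convert from UTC-6).
Sofia, Chen, Gita, and Sam can make the full 13:30-14:15 slot — that's 4.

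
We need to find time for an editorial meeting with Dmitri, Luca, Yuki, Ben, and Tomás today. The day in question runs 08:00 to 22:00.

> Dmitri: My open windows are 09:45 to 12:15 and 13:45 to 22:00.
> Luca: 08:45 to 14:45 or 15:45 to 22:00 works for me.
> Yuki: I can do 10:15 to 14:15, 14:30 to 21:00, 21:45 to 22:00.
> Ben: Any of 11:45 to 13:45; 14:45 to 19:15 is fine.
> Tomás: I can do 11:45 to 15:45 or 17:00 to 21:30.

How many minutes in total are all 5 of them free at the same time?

165

Dmitri ∩ Luca: 09:45-12:15, 13:45-14:45, 15:45-22:00.
Dmitri ∩ Luca ∩ Yuki: 10:15-12:15, 13:45-14:15, 14:30-14:45, 15:45-21:00, 21:45-22:00.
Dmitri ∩ Luca ∩ Yuki ∩ Ben: 11:45-12:15, 15:45-19:15.
Dmitri ∩ Luca ∩ Yuki ∩ Ben ∩ Tomás: 11:45-12:15, 17:00-19:15.
Summing the common windows: 30 + 135 = 165 minutes.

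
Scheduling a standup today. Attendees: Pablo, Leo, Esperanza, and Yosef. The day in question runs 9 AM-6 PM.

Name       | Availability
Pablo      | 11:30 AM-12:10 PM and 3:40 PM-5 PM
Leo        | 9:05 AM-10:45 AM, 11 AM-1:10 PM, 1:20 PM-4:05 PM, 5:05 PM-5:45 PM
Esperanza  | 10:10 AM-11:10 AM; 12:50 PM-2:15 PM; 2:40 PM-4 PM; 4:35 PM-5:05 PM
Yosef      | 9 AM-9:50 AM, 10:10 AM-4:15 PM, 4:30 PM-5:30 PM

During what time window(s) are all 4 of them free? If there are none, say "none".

Pablo ∩ Leo: 11:30-12:10, 15:40-16:05.
Pablo ∩ Leo ∩ Esperanza: 15:40-16:00.
Pablo ∩ Leo ∩ Esperanza ∩ Yosef: 15:40-16:00.

15:40-16:00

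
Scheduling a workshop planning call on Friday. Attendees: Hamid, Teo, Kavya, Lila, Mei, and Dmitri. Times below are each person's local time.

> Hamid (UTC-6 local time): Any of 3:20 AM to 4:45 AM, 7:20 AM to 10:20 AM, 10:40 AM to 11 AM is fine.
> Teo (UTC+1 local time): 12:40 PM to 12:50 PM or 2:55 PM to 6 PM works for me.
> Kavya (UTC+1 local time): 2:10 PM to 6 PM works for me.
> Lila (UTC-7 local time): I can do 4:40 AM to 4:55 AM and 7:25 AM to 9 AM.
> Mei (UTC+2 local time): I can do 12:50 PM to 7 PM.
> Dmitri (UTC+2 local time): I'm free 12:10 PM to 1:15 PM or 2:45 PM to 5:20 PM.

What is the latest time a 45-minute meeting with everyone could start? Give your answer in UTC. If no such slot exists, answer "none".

Hamid in UTC: 09:20-10:45, 13:20-16:20, 16:40-17:00 (add 6h to convert from UTC-6).
Teo in UTC: 11:40-11:50, 13:55-17:00 (subtract 1h to convert from UTC+1).
Kavya in UTC: 13:10-17:00 (subtract 1h to convert from UTC+1).
Lila in UTC: 11:40-11:55, 14:25-16:00 (add 7h to convert from UTC-7).
Mei in UTC: 10:50-17:00 (subtract 2h to convert from UTC+2).
Dmitri in UTC: 10:10-11:15, 12:45-15:20 (subtract 2h to convert from UTC+2).
Hamid ∩ Teo: 13:55-16:20, 16:40-17:00.
Hamid ∩ Teo ∩ Kavya: 13:55-16:20, 16:40-17:00.
Hamid ∩ Teo ∩ Kavya ∩ Lila: 14:25-16:00.
Hamid ∩ Teo ∩ Kavya ∩ Lila ∩ Mei: 14:25-16:00.
Hamid ∩ Teo ∩ Kavya ∩ Lila ∩ Mei ∩ Dmitri: 14:25-15:20.
The last common window of at least 45 minutes is 14:25-15:20; a 45-minute meeting can start as late as 14:35 and still end by 15:20.

14:35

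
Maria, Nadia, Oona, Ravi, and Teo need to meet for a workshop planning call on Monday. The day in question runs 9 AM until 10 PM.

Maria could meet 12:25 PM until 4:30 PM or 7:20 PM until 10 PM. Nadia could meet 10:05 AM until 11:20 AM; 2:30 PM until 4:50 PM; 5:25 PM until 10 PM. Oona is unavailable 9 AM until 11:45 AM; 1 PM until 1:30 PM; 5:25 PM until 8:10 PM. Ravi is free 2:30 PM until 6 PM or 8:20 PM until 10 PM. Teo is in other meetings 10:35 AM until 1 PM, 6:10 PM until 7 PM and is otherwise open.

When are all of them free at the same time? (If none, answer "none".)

Maria free: 12:25-16:30, 19:20-22:00.
Nadia free: 10:05-11:20, 14:30-16:50, 17:25-22:00.
Oona free: 11:45-13:00, 13:30-17:25, 20:10-22:00 (invert busy blocks within the working day).
Ravi free: 14:30-18:00, 20:20-22:00.
Teo free: 09:00-10:35, 13:00-18:10, 19:00-22:00 (invert busy blocks within the working day).
Maria ∩ Nadia: 14:30-16:30, 19:20-22:00.
Maria ∩ Nadia ∩ Oona: 14:30-16:30, 20:10-22:00.
Maria ∩ Nadia ∩ Oona ∩ Ravi: 14:30-16:30, 20:20-22:00.
Maria ∩ Nadia ∩ Oona ∩ Ravi ∩ Teo: 14:30-16:30, 20:20-22:00.

14:30-16:30, 20:20-22:00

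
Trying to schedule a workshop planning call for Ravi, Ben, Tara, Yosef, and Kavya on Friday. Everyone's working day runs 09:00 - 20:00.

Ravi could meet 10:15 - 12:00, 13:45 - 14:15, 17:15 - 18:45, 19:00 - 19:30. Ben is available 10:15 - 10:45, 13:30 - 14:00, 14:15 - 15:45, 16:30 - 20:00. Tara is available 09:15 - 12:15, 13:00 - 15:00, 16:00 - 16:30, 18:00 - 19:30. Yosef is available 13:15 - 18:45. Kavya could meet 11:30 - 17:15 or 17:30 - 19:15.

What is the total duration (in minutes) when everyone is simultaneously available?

Ravi ∩ Ben: 10:15-10:45, 13:45-14:00, 17:15-18:45, 19:00-19:30.
Ravi ∩ Ben ∩ Tara: 10:15-10:45, 13:45-14:00, 18:00-18:45, 19:00-19:30.
Ravi ∩ Ben ∩ Tara ∩ Yosef: 13:45-14:00, 18:00-18:45.
Ravi ∩ Ben ∩ Tara ∩ Yosef ∩ Kavya: 13:45-14:00, 18:00-18:45.
Those are the intersection windows.
Summing the common windows: 15 + 45 = 60 minutes.

60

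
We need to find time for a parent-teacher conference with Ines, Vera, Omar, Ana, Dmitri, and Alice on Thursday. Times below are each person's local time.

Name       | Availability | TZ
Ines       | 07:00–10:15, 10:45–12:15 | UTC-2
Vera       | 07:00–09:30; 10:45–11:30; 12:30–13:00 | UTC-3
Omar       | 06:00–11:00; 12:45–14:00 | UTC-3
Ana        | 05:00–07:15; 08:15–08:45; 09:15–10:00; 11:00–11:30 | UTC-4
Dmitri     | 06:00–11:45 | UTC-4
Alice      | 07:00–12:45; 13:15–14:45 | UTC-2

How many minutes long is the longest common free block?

Ines in UTC: 09:00-12:15, 12:45-14:15 (add 2h to convert from UTC-2).
Vera in UTC: 10:00-12:30, 13:45-14:30, 15:30-16:00 (add 3h to convert from UTC-3).
Omar in UTC: 09:00-14:00, 15:45-17:00 (add 3h to convert from UTC-3).
Ana in UTC: 09:00-11:15, 12:15-12:45, 13:15-14:00, 15:00-15:30 (add 4h to convert from UTC-4).
Dmitri in UTC: 10:00-15:45 (add 4h to convert from UTC-4).
Alice in UTC: 09:00-14:45, 15:15-16:45 (add 2h to convert from UTC-2).
Ines ∩ Vera: 10:00-12:15, 13:45-14:15.
Ines ∩ Vera ∩ Omar: 10:00-12:15, 13:45-14:00.
Ines ∩ Vera ∩ Omar ∩ Ana: 10:00-11:15, 13:45-14:00.
Ines ∩ Vera ∩ Omar ∩ Ana ∩ Dmitri: 10:00-11:15, 13:45-14:00.
Ines ∩ Vera ∩ Omar ∩ Ana ∩ Dmitri ∩ Alice: 10:00-11:15, 13:45-14:00.
Those are the intersection windows.
The longest is 10:00-11:15 at 75 minutes.

75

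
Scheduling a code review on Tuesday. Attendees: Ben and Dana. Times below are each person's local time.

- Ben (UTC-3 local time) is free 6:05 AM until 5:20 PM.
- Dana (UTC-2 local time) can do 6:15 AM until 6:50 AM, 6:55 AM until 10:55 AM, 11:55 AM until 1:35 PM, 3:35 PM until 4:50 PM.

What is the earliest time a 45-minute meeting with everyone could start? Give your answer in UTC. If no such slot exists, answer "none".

09:05

Ben in UTC: 09:05-20:20 (add 3h to convert from UTC-3).
Dana in UTC: 08:15-08:50, 08:55-12:55, 13:55-15:35, 17:35-18:50 (add 2h to convert from UTC-2).
Ben ∩ Dana: 09:05-12:55, 13:55-15:35, 17:35-18:50.
Those are the intersection windows.
The first common window of at least 45 minutes is 09:05-12:55, so the earliest start is 09:05.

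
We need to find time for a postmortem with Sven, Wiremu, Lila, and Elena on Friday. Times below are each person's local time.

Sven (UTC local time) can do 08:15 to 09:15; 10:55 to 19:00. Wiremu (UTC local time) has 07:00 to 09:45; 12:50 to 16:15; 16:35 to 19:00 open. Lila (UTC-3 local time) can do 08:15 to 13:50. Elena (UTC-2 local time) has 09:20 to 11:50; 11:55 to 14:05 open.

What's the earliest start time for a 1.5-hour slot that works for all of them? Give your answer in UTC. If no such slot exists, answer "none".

Sven in UTC: 08:15-09:15, 10:55-19:00.
Wiremu in UTC: 07:00-09:45, 12:50-16:15, 16:35-19:00.
Lila in UTC: 11:15-16:50 (add 3h to convert from UTC-3).
Elena in UTC: 11:20-13:50, 13:55-16:05 (add 2h to convert from UTC-2).
Sven ∩ Wiremu: 08:15-09:15, 12:50-16:15, 16:35-19:00.
Sven ∩ Wiremu ∩ Lila: 12:50-16:15, 16:35-16:50.
Sven ∩ Wiremu ∩ Lila ∩ Elena: 12:50-13:50, 13:55-16:05.
So the common availability across everyone is 12:50-13:50, 13:55-16:05.
The first common window of at least 90 minutes is 13:55-16:05, so the earliest start is 13:55.

13:55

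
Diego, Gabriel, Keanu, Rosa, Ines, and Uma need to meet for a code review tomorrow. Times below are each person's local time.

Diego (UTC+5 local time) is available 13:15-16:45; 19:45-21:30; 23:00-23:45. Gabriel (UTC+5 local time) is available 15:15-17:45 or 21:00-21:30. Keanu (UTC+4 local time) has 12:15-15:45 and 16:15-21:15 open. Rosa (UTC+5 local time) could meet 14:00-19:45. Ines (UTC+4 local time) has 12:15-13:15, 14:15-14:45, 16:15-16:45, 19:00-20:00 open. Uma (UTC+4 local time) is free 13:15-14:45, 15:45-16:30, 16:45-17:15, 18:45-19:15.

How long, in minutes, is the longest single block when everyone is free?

Diego in UTC: 08:15-11:45, 14:45-16:30, 18:00-18:45 (subtract 5h to convert from UTC+5).
Gabriel in UTC: 10:15-12:45, 16:00-16:30 (subtract 5h to convert from UTC+5).
Keanu in UTC: 08:15-11:45, 12:15-17:15 (subtract 4h to convert from UTC+4).
Rosa in UTC: 09:00-14:45 (subtract 5h to convert from UTC+5).
Ines in UTC: 08:15-09:15, 10:15-10:45, 12:15-12:45, 15:00-16:00 (subtract 4h to convert from UTC+4).
Uma in UTC: 09:15-10:45, 11:45-12:30, 12:45-13:15, 14:45-15:15 (subtract 4h to convert from UTC+4).
Diego ∩ Gabriel: 10:15-11:45, 16:00-16:30.
Diego ∩ Gabriel ∩ Keanu: 10:15-11:45, 16:00-16:30.
Diego ∩ Gabriel ∩ Keanu ∩ Rosa: 10:15-11:45.
Diego ∩ Gabriel ∩ Keanu ∩ Rosa ∩ Ines: 10:15-10:45.
Diego ∩ Gabriel ∩ Keanu ∩ Rosa ∩ Ines ∩ Uma: 10:15-10:45.
The longest is 10:15-10:45 at 30 minutes.

30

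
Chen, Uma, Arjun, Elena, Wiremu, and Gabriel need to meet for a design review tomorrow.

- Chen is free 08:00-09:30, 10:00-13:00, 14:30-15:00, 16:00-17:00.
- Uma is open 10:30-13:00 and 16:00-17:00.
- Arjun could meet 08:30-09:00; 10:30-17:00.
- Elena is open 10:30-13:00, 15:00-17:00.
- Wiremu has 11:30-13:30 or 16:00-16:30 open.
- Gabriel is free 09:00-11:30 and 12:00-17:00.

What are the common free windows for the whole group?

12:00-13:00, 16:00-16:30

Chen ∩ Uma: 10:30-13:00, 16:00-17:00.
Chen ∩ Uma ∩ Arjun: 10:30-13:00, 16:00-17:00.
Chen ∩ Uma ∩ Arjun ∩ Elena: 10:30-13:00, 16:00-17:00.
Chen ∩ Uma ∩ Arjun ∩ Elena ∩ Wiremu: 11:30-13:00, 16:00-16:30.
Chen ∩ Uma ∩ Arjun ∩ Elena ∩ Wiremu ∩ Gabriel: 12:00-13:00, 16:00-16:30.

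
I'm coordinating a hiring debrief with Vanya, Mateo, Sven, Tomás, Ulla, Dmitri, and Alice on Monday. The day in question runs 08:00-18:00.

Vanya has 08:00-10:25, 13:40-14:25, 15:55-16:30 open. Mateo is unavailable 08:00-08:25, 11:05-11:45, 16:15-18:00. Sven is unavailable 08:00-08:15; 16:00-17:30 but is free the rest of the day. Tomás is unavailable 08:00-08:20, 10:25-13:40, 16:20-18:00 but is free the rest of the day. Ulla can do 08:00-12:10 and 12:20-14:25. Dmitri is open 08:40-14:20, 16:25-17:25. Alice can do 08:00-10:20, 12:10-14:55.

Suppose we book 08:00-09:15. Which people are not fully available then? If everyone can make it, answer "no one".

Vanya free: 08:00-10:25, 13:40-14:25, 15:55-16:30.
Mateo free: 08:25-11:05, 11:45-16:15 (invert busy blocks within the working day).
Sven free: 08:15-16:00, 17:30-18:00 (invert busy blocks within the working day).
Tomás free: 08:20-10:25, 13:40-16:20 (invert busy blocks within the working day).
Ulla free: 08:00-12:10, 12:20-14:25.
Dmitri free: 08:40-14:20, 16:25-17:25.
Alice free: 08:00-10:20, 12:10-14:55.
Vanya: free for 08:00-09:15. Mateo: not fully free for 08:00-09:15. Sven: not fully free for 08:00-09:15. Tomás: not fully free for 08:00-09:15. Ulla: free for 08:00-09:15. Dmitri: not fully free for 08:00-09:15. Alice: free for 08:00-09:15.

Dmitri, Mateo, Sven, Tomás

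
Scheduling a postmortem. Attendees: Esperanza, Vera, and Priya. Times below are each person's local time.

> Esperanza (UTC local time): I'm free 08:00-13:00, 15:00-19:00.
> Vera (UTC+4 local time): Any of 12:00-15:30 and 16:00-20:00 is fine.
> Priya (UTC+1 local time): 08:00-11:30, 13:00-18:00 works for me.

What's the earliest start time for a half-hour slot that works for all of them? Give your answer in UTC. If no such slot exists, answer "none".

08:00

Esperanza in UTC: 08:00-13:00, 15:00-19:00.
Vera in UTC: 08:00-11:30, 12:00-16:00 (subtract 4h to convert from UTC+4).
Priya in UTC: 07:00-10:30, 12:00-17:00 (subtract 1h to convert from UTC+1).
Esperanza ∩ Vera: 08:00-11:30, 12:00-13:00, 15:00-16:00.
Esperanza ∩ Vera ∩ Priya: 08:00-10:30, 12:00-13:00, 15:00-16:00.
So the common availability across everyone is 08:00-10:30, 12:00-13:00, 15:00-16:00.
The first common window of at least 30 minutes is 08:00-10:30, so the earliest start is 08:00.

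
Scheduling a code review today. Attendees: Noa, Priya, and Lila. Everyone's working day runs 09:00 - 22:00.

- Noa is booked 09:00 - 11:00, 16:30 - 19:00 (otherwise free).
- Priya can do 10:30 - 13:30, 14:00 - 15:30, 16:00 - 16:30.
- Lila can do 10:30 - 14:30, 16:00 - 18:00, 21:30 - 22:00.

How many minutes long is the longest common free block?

150

Noa free: 11:00-16:30, 19:00-22:00 (invert busy blocks within the working day).
Priya free: 10:30-13:30, 14:00-15:30, 16:00-16:30.
Lila free: 10:30-14:30, 16:00-18:00, 21:30-22:00.
Noa ∩ Priya: 11:00-13:30, 14:00-15:30, 16:00-16:30.
Noa ∩ Priya ∩ Lila: 11:00-13:30, 14:00-14:30, 16:00-16:30.
The longest is 11:00-13:30 at 150 minutes.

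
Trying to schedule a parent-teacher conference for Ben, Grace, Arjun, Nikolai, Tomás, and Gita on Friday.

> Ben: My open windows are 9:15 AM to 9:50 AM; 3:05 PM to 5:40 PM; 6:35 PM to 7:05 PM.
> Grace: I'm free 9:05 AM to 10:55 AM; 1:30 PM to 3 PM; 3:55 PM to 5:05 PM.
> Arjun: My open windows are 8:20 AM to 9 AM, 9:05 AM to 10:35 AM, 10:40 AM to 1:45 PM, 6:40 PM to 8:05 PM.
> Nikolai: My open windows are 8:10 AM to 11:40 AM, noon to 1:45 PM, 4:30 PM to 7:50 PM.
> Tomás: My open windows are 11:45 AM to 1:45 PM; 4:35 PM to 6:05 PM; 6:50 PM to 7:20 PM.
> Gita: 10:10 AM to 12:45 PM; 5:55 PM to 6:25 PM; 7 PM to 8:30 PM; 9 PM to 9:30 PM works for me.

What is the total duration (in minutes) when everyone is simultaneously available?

0

Ben ∩ Grace: 09:15-09:50, 15:55-17:05.
Ben ∩ Grace ∩ Arjun: 09:15-09:50.
Ben ∩ Grace ∩ Arjun ∩ Nikolai: 09:15-09:50.
Ben ∩ Grace ∩ Arjun ∩ Nikolai ∩ Tomás: ∅.
Ben ∩ Grace ∩ Arjun ∩ Nikolai ∩ Tomás ∩ Gita: ∅.
There is no time when everyone is free.
There is no common window, so the total is 0 minutes.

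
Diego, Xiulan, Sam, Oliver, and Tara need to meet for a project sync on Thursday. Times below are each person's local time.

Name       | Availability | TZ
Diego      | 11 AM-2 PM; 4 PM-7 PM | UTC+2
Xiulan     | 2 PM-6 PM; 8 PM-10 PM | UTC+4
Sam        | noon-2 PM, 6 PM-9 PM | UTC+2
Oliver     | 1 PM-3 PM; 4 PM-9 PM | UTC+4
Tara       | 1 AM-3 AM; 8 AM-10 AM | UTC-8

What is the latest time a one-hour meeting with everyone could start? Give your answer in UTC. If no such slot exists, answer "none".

Diego in UTC: 09:00-12:00, 14:00-17:00 (subtract 2h to convert from UTC+2).
Xiulan in UTC: 10:00-14:00, 16:00-18:00 (subtract 4h to convert from UTC+4).
Sam in UTC: 10:00-12:00, 16:00-19:00 (subtract 2h to convert from UTC+2).
Oliver in UTC: 09:00-11:00, 12:00-17:00 (subtract 4h to convert from UTC+4).
Tara in UTC: 09:00-11:00, 16:00-18:00 (add 8h to convert from UTC-8).
Diego ∩ Xiulan: 10:00-12:00, 16:00-17:00.
Diego ∩ Xiulan ∩ Sam: 10:00-12:00, 16:00-17:00.
Diego ∩ Xiulan ∩ Sam ∩ Oliver: 10:00-11:00, 16:00-17:00.
Diego ∩ Xiulan ∩ Sam ∩ Oliver ∩ Tara: 10:00-11:00, 16:00-17:00.
The last common window of at least 60 minutes is 16:00-17:00; a 60-minute meeting can start as late as 16:00 and still end by 17:00.

16:00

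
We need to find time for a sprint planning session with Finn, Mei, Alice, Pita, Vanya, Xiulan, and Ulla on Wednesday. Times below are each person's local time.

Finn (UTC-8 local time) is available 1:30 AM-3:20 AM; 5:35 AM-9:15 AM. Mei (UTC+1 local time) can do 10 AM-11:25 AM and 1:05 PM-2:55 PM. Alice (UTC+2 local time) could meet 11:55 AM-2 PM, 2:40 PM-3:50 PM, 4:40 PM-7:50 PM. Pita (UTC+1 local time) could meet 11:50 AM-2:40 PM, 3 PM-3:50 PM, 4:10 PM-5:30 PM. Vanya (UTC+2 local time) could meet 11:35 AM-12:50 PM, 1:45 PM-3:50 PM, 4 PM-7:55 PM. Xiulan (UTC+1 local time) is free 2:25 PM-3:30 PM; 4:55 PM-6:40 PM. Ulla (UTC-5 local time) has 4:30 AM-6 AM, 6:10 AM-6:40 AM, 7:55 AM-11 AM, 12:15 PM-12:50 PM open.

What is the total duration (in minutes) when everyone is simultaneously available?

5

Finn in UTC: 09:30-11:20, 13:35-17:15 (add 8h to convert from UTC-8).
Mei in UTC: 09:00-10:25, 12:05-13:55 (subtract 1h to convert from UTC+1).
Alice in UTC: 09:55-12:00, 12:40-13:50, 14:40-17:50 (subtract 2h to convert from UTC+2).
Pita in UTC: 10:50-13:40, 14:00-14:50, 15:10-16:30 (subtract 1h to convert from UTC+1).
Vanya in UTC: 09:35-10:50, 11:45-13:50, 14:00-17:55 (subtract 2h to convert from UTC+2).
Xiulan in UTC: 13:25-14:30, 15:55-17:40 (subtract 1h to convert from UTC+1).
Ulla in UTC: 09:30-11:00, 11:10-11:40, 12:55-16:00, 17:15-17:50 (add 5h to convert from UTC-5).
Finn ∩ Mei: 09:30-10:25, 13:35-13:55.
Finn ∩ Mei ∩ Alice: 09:55-10:25, 13:35-13:50.
Finn ∩ Mei ∩ Alice ∩ Pita: 13:35-13:40.
Finn ∩ Mei ∩ Alice ∩ Pita ∩ Vanya: 13:35-13:40.
Finn ∩ Mei ∩ Alice ∩ Pita ∩ Vanya ∩ Xiulan: 13:35-13:40.
Finn ∩ Mei ∩ Alice ∩ Pita ∩ Vanya ∩ Xiulan ∩ Ulla: 13:35-13:40.
That's a single block of 5 minutes.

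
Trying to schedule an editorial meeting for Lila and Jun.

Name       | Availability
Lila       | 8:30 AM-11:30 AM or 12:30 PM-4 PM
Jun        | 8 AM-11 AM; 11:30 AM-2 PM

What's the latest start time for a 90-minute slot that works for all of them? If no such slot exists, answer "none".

Lila ∩ Jun: 08:30-11:00, 12:30-14:00.
Those are the intersection windows.
The last common window of at least 90 minutes is 12:30-14:00; a 90-minute meeting can start as late as 12:30 and still end by 14:00.

12:30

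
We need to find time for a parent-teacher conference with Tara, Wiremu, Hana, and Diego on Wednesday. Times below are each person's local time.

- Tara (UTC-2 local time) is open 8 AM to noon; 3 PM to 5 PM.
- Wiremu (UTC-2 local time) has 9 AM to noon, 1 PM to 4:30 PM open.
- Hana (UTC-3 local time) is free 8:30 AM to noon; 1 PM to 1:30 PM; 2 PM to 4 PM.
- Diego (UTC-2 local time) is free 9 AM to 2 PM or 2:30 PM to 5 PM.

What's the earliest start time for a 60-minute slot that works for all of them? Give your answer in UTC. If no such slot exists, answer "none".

Tara in UTC: 10:00-14:00, 17:00-19:00 (add 2h to convert from UTC-2).
Wiremu in UTC: 11:00-14:00, 15:00-18:30 (add 2h to convert from UTC-2).
Hana in UTC: 11:30-15:00, 16:00-16:30, 17:00-19:00 (add 3h to convert from UTC-3).
Diego in UTC: 11:00-16:00, 16:30-19:00 (add 2h to convert from UTC-2).
Tara ∩ Wiremu: 11:00-14:00, 17:00-18:30.
Tara ∩ Wiremu ∩ Hana: 11:30-14:00, 17:00-18:30.
Tara ∩ Wiremu ∩ Hana ∩ Diego: 11:30-14:00, 17:00-18:30.
So the common availability across everyone is 11:30-14:00, 17:00-18:30.
The first common window of at least 60 minutes is 11:30-14:00, so the earliest start is 11:30.

11:30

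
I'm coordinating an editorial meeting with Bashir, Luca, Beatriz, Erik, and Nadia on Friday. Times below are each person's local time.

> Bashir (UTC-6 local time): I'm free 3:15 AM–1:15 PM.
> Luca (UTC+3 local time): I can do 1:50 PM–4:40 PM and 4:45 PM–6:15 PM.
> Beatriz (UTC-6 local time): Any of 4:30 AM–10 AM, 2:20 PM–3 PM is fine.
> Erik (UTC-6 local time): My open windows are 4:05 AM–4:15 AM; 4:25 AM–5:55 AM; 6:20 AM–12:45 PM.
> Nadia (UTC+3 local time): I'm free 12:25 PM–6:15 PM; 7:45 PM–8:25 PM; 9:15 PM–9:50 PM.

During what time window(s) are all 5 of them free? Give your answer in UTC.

Bashir in UTC: 09:15-19:15 (add 6h to convert from UTC-6).
Luca in UTC: 10:50-13:40, 13:45-15:15 (subtract 3h to convert from UTC+3).
Beatriz in UTC: 10:30-16:00, 20:20-21:00 (add 6h to convert from UTC-6).
Erik in UTC: 10:05-10:15, 10:25-11:55, 12:20-18:45 (add 6h to convert from UTC-6).
Nadia in UTC: 09:25-15:15, 16:45-17:25, 18:15-18:50 (subtract 3h to convert from UTC+3).
Bashir ∩ Luca: 10:50-13:40, 13:45-15:15.
Bashir ∩ Luca ∩ Beatriz: 10:50-13:40, 13:45-15:15.
Bashir ∩ Luca ∩ Beatriz ∩ Erik: 10:50-11:55, 12:20-13:40, 13:45-15:15.
Bashir ∩ Luca ∩ Beatriz ∩ Erik ∩ Nadia: 10:50-11:55, 12:20-13:40, 13:45-15:15.

10:50-11:55, 12:20-13:40, 13:45-15:15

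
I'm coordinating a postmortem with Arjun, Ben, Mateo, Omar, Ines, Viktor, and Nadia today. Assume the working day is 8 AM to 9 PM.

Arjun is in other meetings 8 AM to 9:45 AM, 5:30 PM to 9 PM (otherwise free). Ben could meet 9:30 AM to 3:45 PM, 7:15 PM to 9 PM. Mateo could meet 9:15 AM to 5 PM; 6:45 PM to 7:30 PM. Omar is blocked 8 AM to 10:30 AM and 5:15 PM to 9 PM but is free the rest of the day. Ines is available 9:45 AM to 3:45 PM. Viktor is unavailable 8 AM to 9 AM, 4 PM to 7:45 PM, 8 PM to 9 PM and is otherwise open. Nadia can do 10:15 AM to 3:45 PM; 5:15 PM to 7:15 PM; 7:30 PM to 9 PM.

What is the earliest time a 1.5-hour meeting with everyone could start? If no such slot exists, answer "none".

Arjun free: 09:45-17:30 (invert busy blocks within the working day).
Ben free: 09:30-15:45, 19:15-21:00.
Mateo free: 09:15-17:00, 18:45-19:30.
Omar free: 10:30-17:15 (invert busy blocks within the working day).
Ines free: 09:45-15:45.
Viktor free: 09:00-16:00, 19:45-20:00 (invert busy blocks within the working day).
Nadia free: 10:15-15:45, 17:15-19:15, 19:30-21:00.
Arjun ∩ Ben: 09:45-15:45.
Arjun ∩ Ben ∩ Mateo: 09:45-15:45.
Arjun ∩ Ben ∩ Mateo ∩ Omar: 10:30-15:45.
Arjun ∩ Ben ∩ Mateo ∩ Omar ∩ Ines: 10:30-15:45.
Arjun ∩ Ben ∩ Mateo ∩ Omar ∩ Ines ∩ Viktor: 10:30-15:45.
Arjun ∩ Ben ∩ Mateo ∩ Omar ∩ Ines ∩ Viktor ∩ Nadia: 10:30-15:45.
The first common window of at least 90 minutes is 10:30-15:45, so the earliest start is 10:30.

10:30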